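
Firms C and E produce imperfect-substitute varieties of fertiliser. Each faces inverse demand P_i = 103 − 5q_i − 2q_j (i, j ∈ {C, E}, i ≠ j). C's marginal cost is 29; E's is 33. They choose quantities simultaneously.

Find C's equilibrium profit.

195.3125

Firm C's profit: π = q_C(103 − 5q_C − 2q_E) − 29q_C.
∂π/∂q_C = 74 − 10q_C − 2q_E = 0 ⇒ q_C = 7.4 − 0.2q_E.
Similarly q_E = 7 − 0.2q_C.
Solving the two reaction functions simultaneously: (1 − (−0.2)(−0.2))q_C = 7.4 − 0.2·7, so 0.96q_C = 6 and q_C = 6.25.
Then q_E = 7 − 0.2·6.25 = 5.75.
P_C = 103 − 5·6.25 − 2·5.75 = 60.25.
Profit = (60.25 − 29)·6.25 = 195.3125.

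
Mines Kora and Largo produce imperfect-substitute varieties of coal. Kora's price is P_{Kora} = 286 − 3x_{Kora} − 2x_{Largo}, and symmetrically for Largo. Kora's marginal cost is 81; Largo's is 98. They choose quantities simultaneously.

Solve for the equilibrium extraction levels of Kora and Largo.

Mine Kora's profit: π = x_{Kora}(286 − 3x_{Kora} − 2x_{Largo}) − 81x_{Kora}.
∂π/∂x_{Kora} = 205 − 6x_{Kora} − 2x_{Largo} = 0 ⇒ x_{Kora} = 205/6 − (1/3)x_{Largo}.
Similarly x_{Largo} = 94/3 − (1/3)x_{Kora}.
Solving the two reaction functions simultaneously: (1 − (−1/3)(−1/3))x_{Kora} = 205/6 − (1/3)·(94/3), so (8/9)x_{Kora} = 427/18 and x_{Kora} = 26.6875.
Then x_{Largo} = 94/3 − (1/3)·26.6875 = 22.4375.

26.6875, 22.4375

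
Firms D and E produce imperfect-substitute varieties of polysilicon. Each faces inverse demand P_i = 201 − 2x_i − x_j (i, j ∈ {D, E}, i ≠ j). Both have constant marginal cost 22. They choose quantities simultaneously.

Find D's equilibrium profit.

Firm D's profit: π = x_D(201 − 2x_D − x_E) − 22x_D.
∂π/∂x_D = 179 − 4x_D − x_E = 0 ⇒ x_D = 44.75 − 0.25x_E.
Setting x_D = x_E in the reaction function: x_D = 44.75 − 0.25x_D, so x_D = 44.75 / 1.25 = 35.8.
P_D = 201 − 2·35.8 − 35.8 = 93.6.
Profit = (93.6 − 22)·35.8 = 2563.28.

2563.28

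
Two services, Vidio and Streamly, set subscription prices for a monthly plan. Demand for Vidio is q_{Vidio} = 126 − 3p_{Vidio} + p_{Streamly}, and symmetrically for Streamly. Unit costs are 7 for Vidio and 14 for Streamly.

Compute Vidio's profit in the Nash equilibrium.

1587

Vidio's profit: π = (p_{Vidio} − 7)(126 − 3p_{Vidio} + p_{Streamly}).
∂π/∂p_{Vidio} = 147 − 6p_{Vidio} + p_{Streamly} = 0 ⇒ p_{Vidio} = 24.5 + (1/6)p_{Streamly}.
Similarly p_{Streamly} = 28 + (1/6)p_{Vidio}.
Plugging p_{Streamly} into Vidio's best response: p_{Vidio} = 24.5 + (1/6)(28 + (1/6)p_{Vidio}) ⇒ (35/36)p_{Vidio} = 175/6, so p_{Vidio} = 30.
Then p_{Streamly} = 28 + (1/6)·30 = 33.
q_{Vidio} = 126 − 3·30 + 33 = 69.
Profit = (30 − 7)·69 = 1587.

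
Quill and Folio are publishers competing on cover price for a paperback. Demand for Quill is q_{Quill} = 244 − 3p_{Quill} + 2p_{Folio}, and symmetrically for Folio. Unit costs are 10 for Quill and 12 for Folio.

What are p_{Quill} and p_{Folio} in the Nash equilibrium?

Quill's profit: π = (p_{Quill} − 10)(244 − 3p_{Quill} + 2p_{Folio}).
∂π/∂p_{Quill} = 274 − 6p_{Quill} + 2p_{Folio} = 0 ⇒ p_{Quill} = 137/3 + (1/3)p_{Folio}.
Similarly p_{Folio} = 140/3 + (1/3)p_{Quill}.
Plugging p_{Folio} into Quill's best response: p_{Quill} = 137/3 + (1/3)(140/3 + (1/3)p_{Quill}) ⇒ (8/9)p_{Quill} = 551/9, so p_{Quill} = 68.875.
Then p_{Folio} = 140/3 + (1/3)·68.875 = 69.625.

68.875, 69.625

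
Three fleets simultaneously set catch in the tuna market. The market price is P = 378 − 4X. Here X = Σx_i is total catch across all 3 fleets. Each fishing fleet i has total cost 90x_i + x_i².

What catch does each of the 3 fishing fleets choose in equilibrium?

A representative fishing fleet's profit is π_i = x_i(378 − 4X) − 90x_i − x_i², with X = x_i + Σ_{j≠i} x_j.
First-order condition: 288 − 10x_i − 4Σ_{j≠i} x_j = 0.
In a symmetric equilibrium every fishing fleet chooses the same x, so Σ_{j≠i} x_j = 2x. The condition becomes 288 − 18x = 0, giving x = 288/18 = 16.

16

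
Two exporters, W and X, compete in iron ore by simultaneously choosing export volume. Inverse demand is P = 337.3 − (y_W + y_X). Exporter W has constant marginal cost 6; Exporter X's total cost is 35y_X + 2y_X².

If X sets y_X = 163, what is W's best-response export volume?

84.15

Exporter W's profit: π = y_W(337.3 − (y_W + y_X)) − 6y_W.
∂π/∂y_W = 331.3 − 2y_W − y_X = 0, so y_W = 165.65 − 0.5y_X.
At y_X = 163: y_W = 165.65 − 0.5·163 = 84.15.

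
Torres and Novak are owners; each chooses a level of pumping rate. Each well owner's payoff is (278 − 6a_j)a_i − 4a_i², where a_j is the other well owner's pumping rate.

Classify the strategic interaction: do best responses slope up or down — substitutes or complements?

Torres's payoff is (278 − 6a_N)a_T − 4a_T².
∂π/∂a_T = 278 − 6a_N − 8a_T = 0, so a_T = 34.75 − 0.75a_N.
The best-response slope da_T/da_N = −0.75 < 0: the reaction function is downward-sloping, so the choices are strategic substitutes.

strategic substitutes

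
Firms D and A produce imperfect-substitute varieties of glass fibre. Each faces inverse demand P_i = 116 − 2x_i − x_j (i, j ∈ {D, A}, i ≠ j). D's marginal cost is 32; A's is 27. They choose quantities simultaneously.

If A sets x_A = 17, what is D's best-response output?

16.75

Firm D's profit: π = x_D(116 − 2x_D − x_A) − 32x_D.
∂π/∂x_D = 84 − 4x_D − x_A = 0 ⇒ x_D = 21 − 0.25x_A.
At x_A = 17: x_D = 21 − 0.25·17 = 16.75.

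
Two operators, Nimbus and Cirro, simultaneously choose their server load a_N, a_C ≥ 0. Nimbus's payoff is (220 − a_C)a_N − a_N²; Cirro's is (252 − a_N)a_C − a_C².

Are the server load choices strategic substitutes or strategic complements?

strategic substitutes

Expanding Nimbus's payoff: 220a_N − a_Ca_N − a_N².
∂π/∂a_N = 220 − a_C − 2a_N = 0, so a_N = 110 − 0.5a_C.
The best-response slope da_N/da_C = −0.5 < 0: the reaction function is downward-sloping, so the choices are strategic substitutes.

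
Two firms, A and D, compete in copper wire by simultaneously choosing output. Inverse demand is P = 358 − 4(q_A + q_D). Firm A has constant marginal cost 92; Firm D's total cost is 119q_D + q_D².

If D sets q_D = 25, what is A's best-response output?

Firm A's profit: π = q_A(358 − 4(q_A + q_D)) − 92q_A.
∂π/∂q_A = 266 − 8q_A − 4q_D = 0, so q_A = 33.25 − 0.5q_D.
At q_D = 25: q_A = 33.25 − 0.5·25 = 20.75.

20.75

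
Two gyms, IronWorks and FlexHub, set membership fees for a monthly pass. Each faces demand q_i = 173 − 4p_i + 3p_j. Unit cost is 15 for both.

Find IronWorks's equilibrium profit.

IronWorks's profit: π = (p_{IronWorks} − 15)(173 − 4p_{IronWorks} + 3p_{FlexHub}).
∂π/∂p_{IronWorks} = 233 − 8p_{IronWorks} + 3p_{FlexHub} = 0 ⇒ p_{IronWorks} = 29.125 + 0.375p_{FlexHub}.
By symmetry p_{FlexHub} = p_{IronWorks}; substituting into the reaction function, 0.625p_{IronWorks} = 29.125 and p_{IronWorks} = 46.6.
q_{IronWorks} = 173 − 4·46.6 + 3·46.6 = 126.4.
Profit = (46.6 − 15)·126.4 = 3994.24.

3994.24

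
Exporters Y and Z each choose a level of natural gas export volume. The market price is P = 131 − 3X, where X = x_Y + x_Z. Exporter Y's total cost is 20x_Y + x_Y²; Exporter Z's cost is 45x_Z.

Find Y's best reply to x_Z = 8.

Exporter Y's profit: π = x_Y(131 − 3(x_Y + x_Z)) − 20x_Y − x_Y².
∂π/∂x_Y = 111 − 8x_Y − 3x_Z = 0, so x_Y = 13.875 − 0.375x_Z.
At x_Z = 8: x_Y = 13.875 − 0.375·8 = 10.875.

10.875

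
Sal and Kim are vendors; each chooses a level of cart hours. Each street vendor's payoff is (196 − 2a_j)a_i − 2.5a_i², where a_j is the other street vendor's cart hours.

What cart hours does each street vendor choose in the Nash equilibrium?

Sal's payoff is (196 − 2a_K)a_S − 2.5a_S².
∂π/∂a_S = 196 − 2a_K − 5a_S = 0, so a_S = 39.2 − 0.4a_K.
By symmetry a_K = a_S; substituting into the reaction function, 1.4a_S = 39.2 and a_S = 28.

28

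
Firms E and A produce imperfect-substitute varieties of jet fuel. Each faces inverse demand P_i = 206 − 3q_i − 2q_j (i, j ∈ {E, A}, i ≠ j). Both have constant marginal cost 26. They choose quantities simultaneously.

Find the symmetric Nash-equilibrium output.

Firm E's profit: π = q_E(206 − 3q_E − 2q_A) − 26q_E.
∂π/∂q_E = 180 − 6q_E − 2q_A = 0 ⇒ q_E = 30 − (1/3)q_A.
The game is symmetric, so in equilibrium q_A = q_E: the reaction function gives (4/3)q_E = 30, hence q_E = 22.5.

22.5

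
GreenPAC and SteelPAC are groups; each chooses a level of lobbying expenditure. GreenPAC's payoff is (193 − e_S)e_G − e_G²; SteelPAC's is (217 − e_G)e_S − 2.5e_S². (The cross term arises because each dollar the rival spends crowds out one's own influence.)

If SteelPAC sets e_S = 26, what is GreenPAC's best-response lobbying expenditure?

83.5

Expanding GreenPAC's payoff: 193e_G − e_Se_G − e_G².
∂π/∂e_G = 193 − e_S − 2e_G = 0, so e_G = 96.5 − 0.5e_S.
At e_S = 26: e_G = 96.5 − 0.5·26 = 83.5.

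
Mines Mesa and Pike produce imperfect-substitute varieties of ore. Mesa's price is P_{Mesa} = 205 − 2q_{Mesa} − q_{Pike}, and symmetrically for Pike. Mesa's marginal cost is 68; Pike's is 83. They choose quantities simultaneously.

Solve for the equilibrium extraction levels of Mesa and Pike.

Mine Mesa's profit: π = q_{Mesa}(205 − 2q_{Mesa} − q_{Pike}) − 68q_{Mesa}.
∂π/∂q_{Mesa} = 137 − 4q_{Mesa} − q_{Pike} = 0 ⇒ q_{Mesa} = 34.25 − 0.25q_{Pike}.
Similarly q_{Pike} = 30.5 − 0.25q_{Mesa}.
Substituting the second reaction function into the first: q_{Mesa} = 34.25 − 0.25(30.5 − 0.25q_{Mesa}), which gives 0.9375q_{Mesa} = 26.625 ⇒ q_{Mesa} = 28.4.
Then q_{Pike} = 30.5 − 0.25·28.4 = 23.4.

28.4, 23.4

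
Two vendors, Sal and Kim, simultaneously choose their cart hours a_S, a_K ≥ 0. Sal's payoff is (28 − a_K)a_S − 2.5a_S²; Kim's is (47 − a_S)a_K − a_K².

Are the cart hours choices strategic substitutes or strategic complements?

strategic substitutes

Expanding Sal's payoff: 28a_S − a_Ka_S − 2.5a_S².
∂π/∂a_S = 28 − a_K − 5a_S = 0, so a_S = 5.6 − 0.2a_K.
The best-response slope da_S/da_K = −0.2 < 0: the reaction function is downward-sloping, so the choices are strategic substitutes.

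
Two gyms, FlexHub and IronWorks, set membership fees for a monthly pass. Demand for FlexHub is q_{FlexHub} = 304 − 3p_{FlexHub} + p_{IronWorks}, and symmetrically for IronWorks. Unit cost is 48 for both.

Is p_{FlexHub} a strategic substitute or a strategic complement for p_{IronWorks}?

FlexHub's profit: π = (p_{FlexHub} − 48)(304 − 3p_{FlexHub} + p_{IronWorks}).
∂π/∂p_{FlexHub} = 448 − 6p_{FlexHub} + p_{IronWorks} = 0 ⇒ p_{FlexHub} = 224/3 + (1/6)p_{IronWorks}.
The best-response slope dp_{FlexHub}/dp_{IronWorks} = 1/6 > 0: the reaction function is upward-sloping, so the choices are strategic complements.

strategic complements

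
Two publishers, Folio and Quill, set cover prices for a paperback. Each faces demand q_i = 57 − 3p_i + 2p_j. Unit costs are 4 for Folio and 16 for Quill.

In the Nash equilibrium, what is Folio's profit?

Folio's profit: π = (p_{Folio} − 4)(57 − 3p_{Folio} + 2p_{Quill}).
∂π/∂p_{Folio} = 69 − 6p_{Folio} + 2p_{Quill} = 0 ⇒ p_{Folio} = 11.5 + (1/3)p_{Quill}.
Similarly p_{Quill} = 17.5 + (1/3)p_{Folio}.
Solving the two reaction functions simultaneously: (1 − (1/3)(1/3))p_{Folio} = 11.5 + (1/3)·17.5, so (8/9)p_{Folio} = 52/3 and p_{Folio} = 19.5.
Then p_{Quill} = 17.5 + (1/3)·19.5 = 24.
q_{Folio} = 57 − 3·19.5 + 2·24 = 46.5.
Profit = (19.5 − 4)·46.5 = 720.75.

720.75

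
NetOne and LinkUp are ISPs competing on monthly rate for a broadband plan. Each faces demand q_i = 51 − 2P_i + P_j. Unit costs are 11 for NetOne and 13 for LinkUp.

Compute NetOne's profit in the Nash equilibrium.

NetOne's profit: π = (P_{NetOne} − 11)(51 − 2P_{NetOne} + P_{LinkUp}).
∂π/∂P_{NetOne} = 73 − 4P_{NetOne} + P_{LinkUp} = 0 ⇒ P_{NetOne} = 18.25 + 0.25P_{LinkUp}.
Similarly P_{LinkUp} = 19.25 + 0.25P_{NetOne}.
Substituting the second reaction function into the first: P_{NetOne} = 18.25 + 0.25(19.25 + 0.25P_{NetOne}), which gives 0.9375P_{NetOne} = 23.0625 ⇒ P_{NetOne} = 24.6.
Then P_{LinkUp} = 19.25 + 0.25·24.6 = 25.4.
q_{NetOne} = 51 − 2·24.6 + 25.4 = 27.2.
Profit = (24.6 − 11)·27.2 = 369.92.

369.92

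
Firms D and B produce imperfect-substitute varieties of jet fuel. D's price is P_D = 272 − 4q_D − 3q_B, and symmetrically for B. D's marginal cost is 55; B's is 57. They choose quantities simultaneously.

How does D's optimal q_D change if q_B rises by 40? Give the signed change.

-15

Firm D's profit: π = q_D(272 − 4q_D − 3q_B) − 55q_D.
∂π/∂q_D = 217 − 8q_D − 3q_B = 0 ⇒ q_D = 27.125 − 0.375q_B.
The reaction-function slope is −0.375, so a 40-unit rise in q_B moves q_D by −0.375 × 40 = −15. D's best response falls — the actions are strategic substitutes.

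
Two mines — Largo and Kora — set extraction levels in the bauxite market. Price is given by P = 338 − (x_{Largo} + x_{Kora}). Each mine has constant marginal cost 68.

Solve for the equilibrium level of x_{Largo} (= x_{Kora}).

Mine Largo's profit: π = x_{Largo}(338 − (x_{Largo} + x_{Kora})) − 68x_{Largo}.
∂π/∂x_{Largo} = 270 − 2x_{Largo} − x_{Kora} = 0, so x_{Largo} = 135 − 0.5x_{Kora}.
The game is symmetric, so in equilibrium x_{Kora} = x_{Largo}: the reaction function gives 1.5x_{Largo} = 135, hence x_{Largo} = 90.

90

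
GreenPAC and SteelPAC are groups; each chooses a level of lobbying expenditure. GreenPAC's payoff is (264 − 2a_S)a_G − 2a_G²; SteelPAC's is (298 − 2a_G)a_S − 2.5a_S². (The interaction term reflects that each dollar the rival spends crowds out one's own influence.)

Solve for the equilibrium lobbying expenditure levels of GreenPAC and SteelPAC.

Expanding GreenPAC's payoff: 264a_G − 2a_Sa_G − 2a_G².
∂π/∂a_G = 264 − 2a_S − 4a_G = 0, so a_G = 66 − 0.5a_S.
Likewise for SteelPAC: a_S = 59.6 − 0.4a_G.
Substituting the second reaction function into the first: a_G = 66 − 0.5(59.6 − 0.4a_G), which gives 0.8a_G = 36.2 ⇒ a_G = 45.25.
Then a_S = 59.6 − 0.4·45.25 = 41.5.

45.25, 41.5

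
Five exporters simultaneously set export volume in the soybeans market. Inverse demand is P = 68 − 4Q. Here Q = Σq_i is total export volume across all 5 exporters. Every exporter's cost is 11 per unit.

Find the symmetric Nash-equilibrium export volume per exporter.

A representative exporter's profit is π_i = q_i(68 − 4Q) − 11q_i, with Q = q_i + Σ_{j≠i} q_j.
First-order condition: 57 − 8q_i − 4Σ_{j≠i} q_j = 0.
Imposing symmetry (q_j = q for all j) turns Σ_{j≠i} q_j into 4q, so 57 = 24q and q = 2.375.

2.375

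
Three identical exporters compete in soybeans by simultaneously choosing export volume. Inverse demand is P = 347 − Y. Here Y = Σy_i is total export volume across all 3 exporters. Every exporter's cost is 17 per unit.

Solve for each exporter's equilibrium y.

82.5

A representative exporter's profit is π_i = y_i(347 − Y) − 17y_i, with Y = y_i + Σ_{j≠i} y_j.
First-order condition: 330 − 2y_i − Σ_{j≠i} y_j = 0.
With identical exporters, set every y_j = y: then 330 − 2y − 2y = 0, i.e. y = 330/4 = 82.5.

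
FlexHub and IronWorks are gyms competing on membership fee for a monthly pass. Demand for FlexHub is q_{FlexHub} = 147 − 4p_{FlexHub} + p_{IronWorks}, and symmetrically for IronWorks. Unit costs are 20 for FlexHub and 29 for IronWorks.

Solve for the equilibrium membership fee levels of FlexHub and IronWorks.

FlexHub's profit: π = (p_{FlexHub} − 20)(147 − 4p_{FlexHub} + p_{IronWorks}).
∂π/∂p_{FlexHub} = 227 − 8p_{FlexHub} + p_{IronWorks} = 0 ⇒ p_{FlexHub} = 28.375 + 0.125p_{IronWorks}.
Similarly p_{IronWorks} = 32.875 + 0.125p_{FlexHub}.
Substituting the second reaction function into the first: p_{FlexHub} = 28.375 + 0.125(32.875 + 0.125p_{FlexHub}), which gives (63/64)p_{FlexHub} = 2079/64 ⇒ p_{FlexHub} = 33.
Then p_{IronWorks} = 32.875 + 0.125·33 = 37.

33, 37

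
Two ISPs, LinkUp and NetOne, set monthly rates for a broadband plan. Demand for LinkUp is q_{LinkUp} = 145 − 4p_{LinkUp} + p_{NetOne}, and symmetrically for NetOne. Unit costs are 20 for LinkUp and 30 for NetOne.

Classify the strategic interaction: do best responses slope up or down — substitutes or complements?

LinkUp's profit: π = (p_{LinkUp} − 20)(145 − 4p_{LinkUp} + p_{NetOne}).
∂π/∂p_{LinkUp} = 225 − 8p_{LinkUp} + p_{NetOne} = 0 ⇒ p_{LinkUp} = 28.125 + 0.125p_{NetOne}.
The best-response slope dp_{LinkUp}/dp_{NetOne} = 0.125 > 0: the reaction function is upward-sloping, so the choices are strategic complements.

strategic complements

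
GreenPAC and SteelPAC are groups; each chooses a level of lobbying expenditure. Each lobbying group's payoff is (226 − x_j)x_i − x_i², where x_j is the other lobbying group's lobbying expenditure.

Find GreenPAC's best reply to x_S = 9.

GreenPAC's payoff is (226 − x_S)x_G − x_G².
∂π/∂x_G = 226 − x_S − 2x_G = 0, so x_G = 113 − 0.5x_S.
At x_S = 9: x_G = 113 − 0.5·9 = 108.5.

108.5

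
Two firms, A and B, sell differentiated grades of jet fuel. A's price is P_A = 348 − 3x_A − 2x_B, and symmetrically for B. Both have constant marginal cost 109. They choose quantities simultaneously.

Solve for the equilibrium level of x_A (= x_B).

Firm A's profit: π = x_A(348 − 3x_A − 2x_B) − 109x_A.
∂π/∂x_A = 239 − 6x_A − 2x_B = 0 ⇒ x_A = 239/6 − (1/3)x_B.
Setting x_A = x_B in the reaction function: x_A = 239/6 − (1/3)x_A, so x_A = (239/6) / (4/3) = 29.875.

29.875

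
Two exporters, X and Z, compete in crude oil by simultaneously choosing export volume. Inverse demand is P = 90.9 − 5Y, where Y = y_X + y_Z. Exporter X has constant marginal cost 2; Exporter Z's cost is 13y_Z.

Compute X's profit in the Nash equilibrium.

221.778

Exporter X's profit: π = y_X(90.9 − 5(y_X + y_Z)) − 2y_X.
∂π/∂y_X = 88.9 − 10y_X − 5y_Z = 0, so y_X = 8.89 − 0.5y_Z.
By the same steps for Z: y_Z = 7.79 − 0.5y_X.
Solving the two reaction functions simultaneously: (1 − (−0.5)(−0.5))y_X = 8.89 − 0.5·7.79, so 0.75y_X = 4.995 and y_X = 6.66.
Then y_Z = 7.79 − 0.5·6.66 = 4.46.
Price P = 90.9 − 5·11.12 = 35.3.
X's profit: (35.3 − 2)·6.66 = 221.778.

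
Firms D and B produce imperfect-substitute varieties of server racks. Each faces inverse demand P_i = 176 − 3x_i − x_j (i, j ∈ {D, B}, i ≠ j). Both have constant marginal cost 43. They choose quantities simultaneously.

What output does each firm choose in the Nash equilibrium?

Firm D's profit: π = x_D(176 − 3x_D − x_B) − 43x_D.
∂π/∂x_D = 133 − 6x_D − x_B = 0 ⇒ x_D = 133/6 − (1/6)x_B.
Setting x_D = x_B in the reaction function: x_D = 133/6 − (1/6)x_D, so x_D = (133/6) / (7/6) = 19.

19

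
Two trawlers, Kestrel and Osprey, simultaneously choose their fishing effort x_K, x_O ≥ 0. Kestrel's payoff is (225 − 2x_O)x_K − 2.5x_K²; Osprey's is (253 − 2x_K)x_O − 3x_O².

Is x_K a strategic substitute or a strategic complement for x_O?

Expanding Kestrel's payoff: 225x_K − 2x_Ox_K − 2.5x_K².
∂π/∂x_K = 225 − 2x_O − 5x_K = 0, so x_K = 45 − 0.4x_O.
The best-response slope dx_K/dx_O = −0.4 < 0: the reaction function is downward-sloping, so the choices are strategic substitutes.

strategic substitutes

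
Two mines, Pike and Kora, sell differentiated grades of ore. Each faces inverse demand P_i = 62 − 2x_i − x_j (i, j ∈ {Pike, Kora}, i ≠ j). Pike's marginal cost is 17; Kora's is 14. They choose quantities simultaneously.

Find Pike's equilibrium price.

Mine Pike's profit: π = x_{Pike}(62 − 2x_{Pike} − x_{Kora}) − 17x_{Pike}.
∂π/∂x_{Pike} = 45 − 4x_{Pike} − x_{Kora} = 0 ⇒ x_{Pike} = 11.25 − 0.25x_{Kora}.
Similarly x_{Kora} = 12 − 0.25x_{Pike}.
Solving the two reaction functions simultaneously: (1 − (−0.25)(−0.25))x_{Pike} = 11.25 − 0.25·12, so 0.9375x_{Pike} = 8.25 and x_{Pike} = 8.8.
Then x_{Kora} = 12 − 0.25·8.8 = 9.8.
P_{Pike} = 62 − 2·8.8 − 9.8 = 34.6.

34.6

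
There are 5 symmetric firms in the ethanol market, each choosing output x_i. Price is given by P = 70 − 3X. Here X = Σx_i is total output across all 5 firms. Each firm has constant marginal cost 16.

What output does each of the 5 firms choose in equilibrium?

A representative firm's profit is π_i = x_i(70 − 3X) − 16x_i, with X = x_i + Σ_{j≠i} x_j.
First-order condition: 54 − 6x_i − 3Σ_{j≠i} x_j = 0.
Imposing symmetry (x_j = x for all j) turns Σ_{j≠i} x_j into 4x, so 54 = 18x and x = 3.

3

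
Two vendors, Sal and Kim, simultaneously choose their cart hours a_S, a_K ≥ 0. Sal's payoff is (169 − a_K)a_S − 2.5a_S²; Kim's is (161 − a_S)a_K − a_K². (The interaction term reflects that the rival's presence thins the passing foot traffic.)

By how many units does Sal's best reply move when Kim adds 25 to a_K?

Expanding Sal's payoff: 169a_S − a_Ka_S − 2.5a_S².
∂π/∂a_S = 169 − a_K − 5a_S = 0, so a_S = 33.8 − 0.2a_K.
The reaction-function slope is −0.2, so a 25-unit rise in a_K moves a_S by −0.2 × 25 = −5. Sal's best response falls — the actions are strategic substitutes.

-5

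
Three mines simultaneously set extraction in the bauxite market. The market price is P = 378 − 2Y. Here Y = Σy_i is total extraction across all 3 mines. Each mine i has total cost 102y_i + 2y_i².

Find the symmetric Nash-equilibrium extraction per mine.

A representative mine's profit is π_i = y_i(378 − 2Y) − 102y_i − 2y_i², with Y = y_i + Σ_{j≠i} y_j.
First-order condition: 276 − 8y_i − 2Σ_{j≠i} y_j = 0.
In a symmetric equilibrium every mine chooses the same y, so Σ_{j≠i} y_j = 2y. The condition becomes 276 − 12y = 0, giving y = 276/12 = 23.

23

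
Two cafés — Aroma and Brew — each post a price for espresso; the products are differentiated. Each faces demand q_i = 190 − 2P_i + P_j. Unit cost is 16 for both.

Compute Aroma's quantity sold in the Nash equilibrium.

Aroma's profit: π = (P_{Aroma} − 16)(190 − 2P_{Aroma} + P_{Brew}).
∂π/∂P_{Aroma} = 222 − 4P_{Aroma} + P_{Brew} = 0 ⇒ P_{Aroma} = 55.5 + 0.25P_{Brew}.
The game is symmetric, so in equilibrium P_{Brew} = P_{Aroma}: the reaction function gives 0.75P_{Aroma} = 55.5, hence P_{Aroma} = 74.
q_{Aroma} = 190 − 2·74 + 74 = 116.

116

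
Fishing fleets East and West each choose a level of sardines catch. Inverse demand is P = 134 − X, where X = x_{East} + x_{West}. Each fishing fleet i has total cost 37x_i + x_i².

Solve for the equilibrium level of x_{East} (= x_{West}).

Fishing fleet East's profit: π = x_{East}(134 − (x_{East} + x_{West})) − 37x_{East} − x_{East}².
∂π/∂x_{East} = 97 − 4x_{East} − x_{West} = 0, so x_{East} = 24.25 − 0.25x_{West}.
The game is symmetric, so in equilibrium x_{West} = x_{East}: the reaction function gives 1.25x_{East} = 24.25, hence x_{East} = 19.4.

19.4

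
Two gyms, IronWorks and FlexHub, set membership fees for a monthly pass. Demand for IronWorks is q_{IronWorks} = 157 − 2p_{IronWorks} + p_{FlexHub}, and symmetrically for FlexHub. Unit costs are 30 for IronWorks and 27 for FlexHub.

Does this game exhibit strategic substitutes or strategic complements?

strategic complements

IronWorks's profit: π = (p_{IronWorks} − 30)(157 − 2p_{IronWorks} + p_{FlexHub}).
∂π/∂p_{IronWorks} = 217 − 4p_{IronWorks} + p_{FlexHub} = 0 ⇒ p_{IronWorks} = 54.25 + 0.25p_{FlexHub}.
The best-response slope dp_{IronWorks}/dp_{FlexHub} = 0.25 > 0: the reaction function is upward-sloping, so the choices are strategic complements.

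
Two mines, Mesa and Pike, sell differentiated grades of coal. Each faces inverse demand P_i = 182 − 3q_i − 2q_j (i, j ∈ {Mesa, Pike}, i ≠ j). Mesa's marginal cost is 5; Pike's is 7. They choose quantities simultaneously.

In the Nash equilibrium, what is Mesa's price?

Mine Mesa's profit: π = q_{Mesa}(182 − 3q_{Mesa} − 2q_{Pike}) − 5q_{Mesa}.
∂π/∂q_{Mesa} = 177 − 6q_{Mesa} − 2q_{Pike} = 0 ⇒ q_{Mesa} = 29.5 − (1/3)q_{Pike}.
Similarly q_{Pike} = 175/6 − (1/3)q_{Mesa}.
Substituting the second reaction function into the first: q_{Mesa} = 29.5 − (1/3)(175/6 − (1/3)q_{Mesa}), which gives (8/9)q_{Mesa} = 178/9 ⇒ q_{Mesa} = 22.25.
Then q_{Pike} = 175/6 − (1/3)·22.25 = 21.75.
P_{Mesa} = 182 − 3·22.25 − 2·21.75 = 71.75.

71.75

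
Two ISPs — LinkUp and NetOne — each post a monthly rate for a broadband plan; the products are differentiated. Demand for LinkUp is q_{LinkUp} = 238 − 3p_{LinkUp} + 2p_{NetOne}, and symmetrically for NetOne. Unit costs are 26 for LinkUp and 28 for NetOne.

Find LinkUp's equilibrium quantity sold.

LinkUp's profit: π = (p_{LinkUp} − 26)(238 − 3p_{LinkUp} + 2p_{NetOne}).
∂π/∂p_{LinkUp} = 316 − 6p_{LinkUp} + 2p_{NetOne} = 0 ⇒ p_{LinkUp} = 158/3 + (1/3)p_{NetOne}.
Similarly p_{NetOne} = 161/3 + (1/3)p_{LinkUp}.
Solving the two reaction functions simultaneously: (1 − (1/3)(1/3))p_{LinkUp} = 158/3 + (1/3)·(161/3), so (8/9)p_{LinkUp} = 635/9 and p_{LinkUp} = 79.375.
Then p_{NetOne} = 161/3 + (1/3)·79.375 = 80.125.
q_{LinkUp} = 238 − 3·79.375 + 2·80.125 = 160.125.

160.125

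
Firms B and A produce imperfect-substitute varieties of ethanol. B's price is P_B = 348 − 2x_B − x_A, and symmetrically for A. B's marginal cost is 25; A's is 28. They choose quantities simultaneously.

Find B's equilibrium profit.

Firm B's profit: π = x_B(348 − 2x_B − x_A) − 25x_B.
∂π/∂x_B = 323 − 4x_B − x_A = 0 ⇒ x_B = 80.75 − 0.25x_A.
Similarly x_A = 80 − 0.25x_B.
Solving the two reaction functions simultaneously: (1 − (−0.25)(−0.25))x_B = 80.75 − 0.25·80, so 0.9375x_B = 60.75 and x_B = 64.8.
Then x_A = 80 − 0.25·64.8 = 63.8.
P_B = 348 − 2·64.8 − 63.8 = 154.6.
Profit = (154.6 − 25)·64.8 = 8398.08.

8398.08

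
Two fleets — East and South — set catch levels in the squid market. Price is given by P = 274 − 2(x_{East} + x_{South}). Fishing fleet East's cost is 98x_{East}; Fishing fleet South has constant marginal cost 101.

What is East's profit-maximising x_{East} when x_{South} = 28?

Fishing fleet East's profit: π = x_{East}(274 − 2(x_{East} + x_{South})) − 98x_{East}.
∂π/∂x_{East} = 176 − 4x_{East} − 2x_{South} = 0, so x_{East} = 44 − 0.5x_{South}.
At x_{South} = 28: x_{East} = 44 − 0.5·28 = 30.

30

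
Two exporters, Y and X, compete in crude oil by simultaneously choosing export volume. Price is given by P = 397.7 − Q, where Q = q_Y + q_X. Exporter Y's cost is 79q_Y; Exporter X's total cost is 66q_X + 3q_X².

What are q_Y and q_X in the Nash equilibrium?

Exporter Y's profit: π = q_Y(397.7 − (q_Y + q_X)) − 79q_Y.
∂π/∂q_Y = 318.7 − 2q_Y − q_X = 0, so q_Y = 159.35 − 0.5q_X.
For X: ∂π/∂q_X = 331.7 − 8q_X − q_Y = 0 ⇒ q_X = 41.4625 − 0.125q_Y.
Substituting the second reaction function into the first: q_Y = 159.35 − 0.5(41.4625 − 0.125q_Y), which gives 0.9375q_Y = 22179/160 ⇒ q_Y = 147.86.
Then q_X = 41.4625 − 0.125·147.86 = 22.98.

147.86, 22.98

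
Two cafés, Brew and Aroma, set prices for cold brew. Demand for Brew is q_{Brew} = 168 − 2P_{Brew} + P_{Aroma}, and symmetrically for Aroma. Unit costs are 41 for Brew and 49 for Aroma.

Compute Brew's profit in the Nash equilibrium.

Brew's profit: π = (P_{Brew} − 41)(168 − 2P_{Brew} + P_{Aroma}).
∂π/∂P_{Brew} = 250 − 4P_{Brew} + P_{Aroma} = 0 ⇒ P_{Brew} = 62.5 + 0.25P_{Aroma}.
Similarly P_{Aroma} = 66.5 + 0.25P_{Brew}.
Plugging P_{Aroma} into Brew's best response: P_{Brew} = 62.5 + 0.25(66.5 + 0.25P_{Brew}) ⇒ 0.9375P_{Brew} = 79.125, so P_{Brew} = 84.4.
Then P_{Aroma} = 66.5 + 0.25·84.4 = 87.6.
q_{Brew} = 168 − 2·84.4 + 87.6 = 86.8.
Profit = (84.4 − 41)·86.8 = 3767.12.

3767.12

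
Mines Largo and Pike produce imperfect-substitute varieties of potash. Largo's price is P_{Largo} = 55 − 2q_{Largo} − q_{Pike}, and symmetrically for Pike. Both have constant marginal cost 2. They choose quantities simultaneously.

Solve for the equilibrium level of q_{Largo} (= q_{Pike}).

Mine Largo's profit: π = q_{Largo}(55 − 2q_{Largo} − q_{Pike}) − 2q_{Largo}.
∂π/∂q_{Largo} = 53 − 4q_{Largo} − q_{Pike} = 0 ⇒ q_{Largo} = 13.25 − 0.25q_{Pike}.
By symmetry q_{Pike} = q_{Largo}; substituting into the reaction function, 1.25q_{Largo} = 13.25 and q_{Largo} = 10.6.

10.6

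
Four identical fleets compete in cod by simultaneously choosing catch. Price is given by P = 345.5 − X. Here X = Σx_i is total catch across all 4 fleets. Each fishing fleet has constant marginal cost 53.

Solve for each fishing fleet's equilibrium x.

A representative fishing fleet's profit is π_i = x_i(345.5 − X) − 53x_i, with X = x_i + Σ_{j≠i} x_j.
First-order condition: 292.5 − 2x_i − Σ_{j≠i} x_j = 0.
Imposing symmetry (x_j = x for all j) turns Σ_{j≠i} x_j into 3x, so 292.5 = 5x and x = 58.5.

58.5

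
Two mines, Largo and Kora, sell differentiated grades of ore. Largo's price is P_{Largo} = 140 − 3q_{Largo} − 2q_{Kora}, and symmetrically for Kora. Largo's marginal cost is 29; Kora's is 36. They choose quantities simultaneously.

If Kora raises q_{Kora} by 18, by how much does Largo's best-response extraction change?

-6

Mine Largo's profit: π = q_{Largo}(140 − 3q_{Largo} − 2q_{Kora}) − 29q_{Largo}.
∂π/∂q_{Largo} = 111 − 6q_{Largo} − 2q_{Kora} = 0 ⇒ q_{Largo} = 18.5 − (1/3)q_{Kora}.
The reaction-function slope is −1/3, so an 18-unit rise in q_{Kora} moves q_{Largo} by −1/3 × 18 = −6. Largo's best response falls — the actions are strategic substitutes.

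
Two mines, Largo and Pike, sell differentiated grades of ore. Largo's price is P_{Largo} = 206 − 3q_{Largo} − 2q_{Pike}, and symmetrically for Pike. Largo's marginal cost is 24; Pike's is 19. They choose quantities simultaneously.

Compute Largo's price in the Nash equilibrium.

91.3125

Mine Largo's profit: π = q_{Largo}(206 − 3q_{Largo} − 2q_{Pike}) − 24q_{Largo}.
∂π/∂q_{Largo} = 182 − 6q_{Largo} − 2q_{Pike} = 0 ⇒ q_{Largo} = 91/3 − (1/3)q_{Pike}.
Similarly q_{Pike} = 187/6 − (1/3)q_{Largo}.
Solving the two reaction functions simultaneously: (1 − (−1/3)(−1/3))q_{Largo} = 91/3 − (1/3)·(187/6), so (8/9)q_{Largo} = 359/18 and q_{Largo} = 22.4375.
Then q_{Pike} = 187/6 − (1/3)·22.4375 = 23.6875.
P_{Largo} = 206 − 3·22.4375 − 2·23.6875 = 91.3125.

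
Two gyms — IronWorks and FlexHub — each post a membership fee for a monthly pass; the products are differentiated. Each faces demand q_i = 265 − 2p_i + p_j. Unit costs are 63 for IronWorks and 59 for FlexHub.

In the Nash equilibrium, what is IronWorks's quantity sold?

IronWorks's profit: π = (p_{IronWorks} − 63)(265 − 2p_{IronWorks} + p_{FlexHub}).
∂π/∂p_{IronWorks} = 391 − 4p_{IronWorks} + p_{FlexHub} = 0 ⇒ p_{IronWorks} = 97.75 + 0.25p_{FlexHub}.
Similarly p_{FlexHub} = 95.75 + 0.25p_{IronWorks}.
Plugging p_{FlexHub} into IronWorks's best response: p_{IronWorks} = 97.75 + 0.25(95.75 + 0.25p_{IronWorks}) ⇒ 0.9375p_{IronWorks} = 121.6875, so p_{IronWorks} = 129.8.
Then p_{FlexHub} = 95.75 + 0.25·129.8 = 128.2.
q_{IronWorks} = 265 − 2·129.8 + 128.2 = 133.6.

133.6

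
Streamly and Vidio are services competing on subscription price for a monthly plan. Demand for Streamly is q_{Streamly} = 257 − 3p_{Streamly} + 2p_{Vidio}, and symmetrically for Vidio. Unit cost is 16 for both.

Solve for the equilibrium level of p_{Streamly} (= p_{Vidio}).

76.25

Streamly's profit: π = (p_{Streamly} − 16)(257 − 3p_{Streamly} + 2p_{Vidio}).
∂π/∂p_{Streamly} = 305 − 6p_{Streamly} + 2p_{Vidio} = 0 ⇒ p_{Streamly} = 305/6 + (1/3)p_{Vidio}.
By symmetry p_{Vidio} = p_{Streamly}; substituting into the reaction function, (2/3)p_{Streamly} = 305/6 and p_{Streamly} = 76.25.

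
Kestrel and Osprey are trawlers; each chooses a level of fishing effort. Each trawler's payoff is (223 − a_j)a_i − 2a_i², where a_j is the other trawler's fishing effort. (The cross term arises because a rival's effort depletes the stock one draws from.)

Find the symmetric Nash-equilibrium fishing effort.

Kestrel's payoff is (223 − a_O)a_K − 2a_K².
∂π/∂a_K = 223 − a_O − 4a_K = 0, so a_K = 55.75 − 0.25a_O.
By symmetry a_O = a_K; substituting into the reaction function, 1.25a_K = 55.75 and a_K = 44.6.

44.6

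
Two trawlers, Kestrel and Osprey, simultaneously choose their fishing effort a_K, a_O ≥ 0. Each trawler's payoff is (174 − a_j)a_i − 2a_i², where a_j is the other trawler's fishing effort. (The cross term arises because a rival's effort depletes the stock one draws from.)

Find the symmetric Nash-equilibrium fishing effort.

Kestrel's payoff is (174 − a_O)a_K − 2a_K².
∂π/∂a_K = 174 − a_O − 4a_K = 0, so a_K = 43.5 − 0.25a_O.
Setting a_K = a_O in the reaction function: a_K = 43.5 − 0.25a_K, so a_K = 43.5 / 1.25 = 34.8.

34.8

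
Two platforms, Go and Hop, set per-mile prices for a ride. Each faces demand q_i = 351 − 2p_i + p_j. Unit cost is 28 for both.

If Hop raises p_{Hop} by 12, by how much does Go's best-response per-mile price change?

Go's profit: π = (p_{Go} − 28)(351 − 2p_{Go} + p_{Hop}).
∂π/∂p_{Go} = 407 − 4p_{Go} + p_{Hop} = 0 ⇒ p_{Go} = 101.75 + 0.25p_{Hop}.
The reaction-function slope is 0.25, so a 12-unit rise in p_{Hop} moves p_{Go} by 0.25 × 12 = 3. Go's best response rises — the actions are strategic complements.

3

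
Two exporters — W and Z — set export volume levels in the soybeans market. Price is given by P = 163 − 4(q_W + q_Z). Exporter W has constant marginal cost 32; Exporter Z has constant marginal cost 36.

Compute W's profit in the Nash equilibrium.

506.25

Exporter W's profit: π = q_W(163 − 4(q_W + q_Z)) − 32q_W.
∂π/∂q_W = 131 − 8q_W − 4q_Z = 0, so q_W = 16.375 − 0.5q_Z.
By the same steps for Z: q_Z = 15.875 − 0.5q_W.
Substituting the second reaction function into the first: q_W = 16.375 − 0.5(15.875 − 0.5q_W), which gives 0.75q_W = 8.4375 ⇒ q_W = 11.25.
Then q_Z = 15.875 − 0.5·11.25 = 10.25.
Price P = 163 − 4·21.5 = 77.
W's profit: (77 − 32)·11.25 = 506.25.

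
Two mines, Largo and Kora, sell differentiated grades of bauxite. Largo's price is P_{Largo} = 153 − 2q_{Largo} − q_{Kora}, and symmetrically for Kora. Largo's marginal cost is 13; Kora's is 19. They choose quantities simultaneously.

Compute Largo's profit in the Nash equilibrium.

Mine Largo's profit: π = q_{Largo}(153 − 2q_{Largo} − q_{Kora}) − 13q_{Largo}.
∂π/∂q_{Largo} = 140 − 4q_{Largo} − q_{Kora} = 0 ⇒ q_{Largo} = 35 − 0.25q_{Kora}.
Similarly q_{Kora} = 33.5 − 0.25q_{Largo}.
Plugging q_{Kora} into Largo's best response: q_{Largo} = 35 − 0.25(33.5 − 0.25q_{Largo}) ⇒ 0.9375q_{Largo} = 26.625, so q_{Largo} = 28.4.
Then q_{Kora} = 33.5 − 0.25·28.4 = 26.4.
P_{Largo} = 153 − 2·28.4 − 26.4 = 69.8.
Profit = (69.8 − 13)·28.4 = 1613.12.

1613.12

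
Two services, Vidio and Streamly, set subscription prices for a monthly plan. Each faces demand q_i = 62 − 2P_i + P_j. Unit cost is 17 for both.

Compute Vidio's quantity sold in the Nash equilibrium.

30

Vidio's profit: π = (P_{Vidio} − 17)(62 − 2P_{Vidio} + P_{Streamly}).
∂π/∂P_{Vidio} = 96 − 4P_{Vidio} + P_{Streamly} = 0 ⇒ P_{Vidio} = 24 + 0.25P_{Streamly}.
By symmetry P_{Streamly} = P_{Vidio}; substituting into the reaction function, 0.75P_{Vidio} = 24 and P_{Vidio} = 32.
q_{Vidio} = 62 − 2·32 + 32 = 30.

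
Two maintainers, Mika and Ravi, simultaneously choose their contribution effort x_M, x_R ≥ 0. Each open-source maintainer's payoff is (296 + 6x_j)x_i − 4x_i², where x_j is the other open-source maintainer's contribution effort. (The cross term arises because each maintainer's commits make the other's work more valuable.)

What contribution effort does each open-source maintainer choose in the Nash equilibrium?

Mika's payoff is (296 + 6x_R)x_M − 4x_M².
∂π/∂x_M = 296 + 6x_R − 8x_M = 0, so x_M = 37 + 0.75x_R.
Setting x_M = x_R in the reaction function: x_M = 37 + 0.75x_M, so x_M = 37 / 0.25 = 148.

148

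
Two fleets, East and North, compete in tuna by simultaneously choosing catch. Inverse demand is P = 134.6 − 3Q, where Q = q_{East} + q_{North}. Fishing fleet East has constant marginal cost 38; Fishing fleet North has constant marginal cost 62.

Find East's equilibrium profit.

538.68

Fishing fleet East's profit: π = q_{East}(134.6 − 3(q_{East} + q_{North})) − 38q_{East}.
∂π/∂q_{East} = 96.6 − 6q_{East} − 3q_{North} = 0, so q_{East} = 16.1 − 0.5q_{North}.
By the same steps for North: q_{North} = 12.1 − 0.5q_{East}.
Substituting the second reaction function into the first: q_{East} = 16.1 − 0.5(12.1 − 0.5q_{East}), which gives 0.75q_{East} = 10.05 ⇒ q_{East} = 13.4.
Then q_{North} = 12.1 − 0.5·13.4 = 5.4.
Price P = 134.6 − 3·18.8 = 78.2.
East's profit: (78.2 − 38)·13.4 = 538.68.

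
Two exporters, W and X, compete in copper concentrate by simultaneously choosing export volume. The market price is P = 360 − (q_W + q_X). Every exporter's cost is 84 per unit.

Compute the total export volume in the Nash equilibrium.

Exporter W's profit: π = q_W(360 − (q_W + q_X)) − 84q_W.
∂π/∂q_W = 276 − 2q_W − q_X = 0, so q_W = 138 − 0.5q_X.
By symmetry q_X = q_W; substituting into the reaction function, 1.5q_W = 138 and q_W = 92.
Total export volume: 92 + 92 = 184.

184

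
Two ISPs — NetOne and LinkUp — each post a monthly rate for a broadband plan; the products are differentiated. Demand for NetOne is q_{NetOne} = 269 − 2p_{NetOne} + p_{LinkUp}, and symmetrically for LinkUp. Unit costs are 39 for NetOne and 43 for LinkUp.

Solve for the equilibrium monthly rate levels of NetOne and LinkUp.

116.2, 117.8

NetOne's profit: π = (p_{NetOne} − 39)(269 − 2p_{NetOne} + p_{LinkUp}).
∂π/∂p_{NetOne} = 347 − 4p_{NetOne} + p_{LinkUp} = 0 ⇒ p_{NetOne} = 86.75 + 0.25p_{LinkUp}.
Similarly p_{LinkUp} = 88.75 + 0.25p_{NetOne}.
Plugging p_{LinkUp} into NetOne's best response: p_{NetOne} = 86.75 + 0.25(88.75 + 0.25p_{NetOne}) ⇒ 0.9375p_{NetOne} = 108.9375, so p_{NetOne} = 116.2.
Then p_{LinkUp} = 88.75 + 0.25·116.2 = 117.8.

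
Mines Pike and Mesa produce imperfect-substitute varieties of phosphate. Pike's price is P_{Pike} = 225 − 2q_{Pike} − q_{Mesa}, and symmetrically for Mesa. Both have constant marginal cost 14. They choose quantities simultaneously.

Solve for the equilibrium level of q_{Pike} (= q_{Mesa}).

42.2

Mine Pike's profit: π = q_{Pike}(225 − 2q_{Pike} − q_{Mesa}) − 14q_{Pike}.
∂π/∂q_{Pike} = 211 − 4q_{Pike} − q_{Mesa} = 0 ⇒ q_{Pike} = 52.75 − 0.25q_{Mesa}.
The game is symmetric, so in equilibrium q_{Mesa} = q_{Pike}: the reaction function gives 1.25q_{Pike} = 52.75, hence q_{Pike} = 42.2.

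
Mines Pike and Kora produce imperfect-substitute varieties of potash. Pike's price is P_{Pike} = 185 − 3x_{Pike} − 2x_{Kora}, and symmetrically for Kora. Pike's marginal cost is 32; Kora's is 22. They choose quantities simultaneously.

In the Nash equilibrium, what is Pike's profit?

1026.75

Mine Pike's profit: π = x_{Pike}(185 − 3x_{Pike} − 2x_{Kora}) − 32x_{Pike}.
∂π/∂x_{Pike} = 153 − 6x_{Pike} − 2x_{Kora} = 0 ⇒ x_{Pike} = 25.5 − (1/3)x_{Kora}.
Similarly x_{Kora} = 163/6 − (1/3)x_{Pike}.
Plugging x_{Kora} into Pike's best response: x_{Pike} = 25.5 − (1/3)(163/6 − (1/3)x_{Pike}) ⇒ (8/9)x_{Pike} = 148/9, so x_{Pike} = 18.5.
Then x_{Kora} = 163/6 − (1/3)·18.5 = 21.
P_{Pike} = 185 − 3·18.5 − 2·21 = 87.5.
Profit = (87.5 − 32)·18.5 = 1026.75.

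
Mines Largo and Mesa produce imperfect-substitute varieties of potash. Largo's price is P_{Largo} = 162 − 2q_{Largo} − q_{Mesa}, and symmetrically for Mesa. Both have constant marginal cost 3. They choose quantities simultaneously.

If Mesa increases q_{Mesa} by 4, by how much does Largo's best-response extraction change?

Mine Largo's profit: π = q_{Largo}(162 − 2q_{Largo} − q_{Mesa}) − 3q_{Largo}.
∂π/∂q_{Largo} = 159 − 4q_{Largo} − q_{Mesa} = 0 ⇒ q_{Largo} = 39.75 − 0.25q_{Mesa}.
The reaction-function slope is −0.25, so a 4-unit rise in q_{Mesa} moves q_{Largo} by −0.25 × 4 = −1. Largo's best response falls — the actions are strategic substitutes.

-1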